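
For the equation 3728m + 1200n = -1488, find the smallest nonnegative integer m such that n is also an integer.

gcd(3728, 1200):
  3728 = 3×1200 + 128
  1200 = 9×128 + 48
  128 = 2×48 + 32
  48 = 1×32 + 16
  32 = 2×16
so gcd(3728, 1200) = 16.
16 divides -1488, so solutions exist.
Back-substitute for Bézout coefficients:
  16 = 48 - 1×32
  ... = 3728×(-28) + 1200×(87)
Scale by -1488/16 = -93: (m₀, n₀) = (2604, -8091).
General solution: m = 2604 + 75t, n = -8091 - 233t for integer t.
m ≥ 0: smallest is 2604 mod 75 = 54 (at t = -34), with n = -169.

54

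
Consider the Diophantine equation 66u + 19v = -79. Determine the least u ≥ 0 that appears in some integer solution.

6

gcd(66, 19) = 1.
1 divides -79, so solutions exist.
By Bézout, 66·(-2) + 19·(7) = 1.
Scale by -79/1 = -79: (u₀, v₀) = (158, -553).
General solution: u = 158 + 19t, v = -553 - 66t for integer t.
u ≥ 0: smallest is 158 mod 19 = 6 (at t = -8), with v = -25.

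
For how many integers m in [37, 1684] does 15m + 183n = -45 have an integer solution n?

gcd(183, 15) = 3.
By Bézout, 15*(-12) + 183*(1) = 3.
Particular solution: (58, -5).
General solution: m = 58 + 61t, n = -5 - 5t for integer t.
37 ≤ 58 + 61t ≤ 1684 gives t ∈ [0, 26], which is 27 values.

27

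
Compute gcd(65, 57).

gcd(65, 57):
  65 = 1×57 + 8
  57 = 7×8 + 1
  8 = 8×1
so gcd(65, 57) = 1.

1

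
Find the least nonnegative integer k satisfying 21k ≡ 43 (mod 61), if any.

gcd(61, 21) = 1.
1 divides 43, so solutions exist.
By Bézout, 21*(-29) + 61*(10) = 1.
So 21*(-29) ≡ 1 (mod 61); multiply by 43: k ≡ -1247 (mod 61).
Smallest nonnegative: k = -1247 mod 61 = 34.

34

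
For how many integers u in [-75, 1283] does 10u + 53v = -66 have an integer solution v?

26

gcd(53, 10):
  53 = 5*10 + 3
  10 = 3*3 + 1
  3 = 3*1
so gcd(53, 10) = 1.
Back-substitute for Bézout coefficients:
  1 = 10 - 3*3
  ... = 10*(16) + 53*(-3)
Scale by -66: particular solution (-1056, 198); reduce u mod 53: (4, -2).
General solution: u = 4 + 53t, v = -2 - 10t for integer t.
-75 ≤ 4 + 53t ≤ 1283 gives t ∈ [-1, 24], which is 26 values.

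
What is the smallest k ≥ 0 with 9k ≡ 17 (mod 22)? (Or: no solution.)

gcd(22, 9) = 1.
1 divides 17, so solutions exist.
By Bézout, 9*(5) + 22*(-2) = 1.
So 9*(5) ≡ 1 (mod 22); multiply by 17: k ≡ 85 (mod 22).
Smallest nonnegative: k = 85 mod 22 = 19.

19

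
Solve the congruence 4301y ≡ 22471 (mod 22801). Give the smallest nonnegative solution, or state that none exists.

3907

gcd(22801, 4301) = 1  (22801 = 5×4301 + 1296, 4301 = 3×1296 + 413, 1296 = 3×413 + 57, 413 = 7×57 + 14, 57 = 4×14 + 1, 14 = 14×1).
1 divides 22471, so solutions exist.
Back-substituting, 4301×(-1601) + 22801×(302) = 1.
So 4301×(-1601) ≡ 1 (mod 22801); multiply by 22471: y ≡ -35976071 (mod 22801).
Smallest nonnegative: y = -35976071 mod 22801 = 3907.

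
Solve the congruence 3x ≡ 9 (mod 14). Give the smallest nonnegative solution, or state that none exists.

gcd(14, 3):
  14 = 4·3 + 2
  3 = 1·2 + 1
  2 = 2·1
so gcd(14, 3) = 1.
1 divides 9, so solutions exist.
Back-substitute for Bézout coefficients:
  1 = 3 - 1·2
  ... = 3·(5) + 14·(-1)
So 3·(5) ≡ 1 (mod 14); multiply by 9: x ≡ 45 (mod 14).
Smallest nonnegative: x = 45 mod 14 = 3.

3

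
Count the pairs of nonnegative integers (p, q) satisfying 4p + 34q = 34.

1

gcd(34, 4):
  34 = 8*4 + 2
  4 = 2*2
so gcd(34, 4) = 2.
Back-substitute for Bézout coefficients:
  2 = 34 - 8*4
  ... = 4*(-8) + 34*(1)
Scale by 17: one solution is (-136, 17). Reduce p mod 17: (0, 1).
General: p = 0 + 17t, q = 1 - 2t.
p ≥ 0 ⇒ t ≥ 0; q ≥ 0 ⇒ t ≤ 0. So t ∈ [0, 0]: 1 solution.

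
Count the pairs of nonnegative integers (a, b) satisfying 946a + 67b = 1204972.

19

gcd(946, 67) = 1  (946 = 14×67 + 8, 67 = 8×8 + 3, 8 = 2×3 + 2, 3 = 1×2 + 1, 2 = 2×1).
Back-substituting, 946×(-25) + 67×(353) = 1.
Scale by 1204972: one solution is (-30124300, 425355116). Reduce a mod 67: (39, 17434).
General: a = 39 + 67t, b = 17434 - 946t.
a ≥ 0 ⇒ t ≥ 0; b ≥ 0 ⇒ t ≤ 18. So t ∈ [0, 18]: 19 solutions.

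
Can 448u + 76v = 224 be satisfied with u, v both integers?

yes

gcd(448, 76) = 4  (448 = 5*76 + 68, 76 = 1*68 + 8, 68 = 8*8 + 4, 8 = 2*4).
4 divides 224, so integer solutions exist.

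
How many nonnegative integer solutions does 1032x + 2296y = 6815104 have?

gcd(2296, 1032) = 8  (2296 = 2×1032 + 232, 1032 = 4×232 + 104, 232 = 2×104 + 24, 104 = 4×24 + 8, 24 = 3×8).
Back-substituting, 1032×(89) + 2296×(-40) = 8.
Scale by 851888: one solution is (75818032, -34075520). Reduce x mod 287: (94, 2926).
General: x = 94 + 287t, y = 2926 - 129t.
x ≥ 0 ⇒ t ≥ 0; y ≥ 0 ⇒ t ≤ 22. So t ∈ [0, 22]: 23 solutions.

23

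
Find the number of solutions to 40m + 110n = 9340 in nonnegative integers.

gcd(110, 40) = 10.
By Bézout, 40×(3) + 110×(-1) = 10.
One solution: (8, 82).
General: m = 8 + 11t, n = 82 - 4t.
m ≥ 0 ⇒ t ≥ 0; n ≥ 0 ⇒ t ≤ 20. So t ∈ [0, 20]: 21 solutions.

21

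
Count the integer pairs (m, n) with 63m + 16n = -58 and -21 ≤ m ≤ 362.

gcd(63, 16) = 1  (63 = 3*16 + 15, 16 = 1*15 + 1, 15 = 15*1).
Back-substituting, 63*(-1) + 16*(4) = 1.
Scale by -58: particular solution (58, -232); reduce m mod 16: (10, -43).
General solution: m = 10 + 16t, n = -43 - 63t for integer t.
-21 ≤ 10 + 16t ≤ 362 gives t ∈ [-1, 22], which is 24 values.

24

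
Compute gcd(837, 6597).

9

gcd(6597, 837):
  6597 = 7*837 + 738
  837 = 1*738 + 99
  738 = 7*99 + 45
  99 = 2*45 + 9
  45 = 5*9
so gcd(6597, 837) = 9.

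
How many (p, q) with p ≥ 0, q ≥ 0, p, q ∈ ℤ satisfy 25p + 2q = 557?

gcd(25, 2):
  25 = 12·2 + 1
  2 = 2·1
so gcd(25, 2) = 1.
Back-substitute for Bézout coefficients:
  1 = 25 - 12·2
  ... = 25·(1) + 2·(-12)
Scale by 557: one solution is (557, -6684). Reduce p mod 2: (1, 266).
General: p = 1 + 2t, q = 266 - 25t.
p ≥ 0 ⇒ t ≥ 0; q ≥ 0 ⇒ t ≤ 10. So t ∈ [0, 10]: 11 solutions.

11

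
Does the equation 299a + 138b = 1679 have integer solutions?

gcd(299, 138) = 23  (299 = 2*138 + 23, 138 = 6*23).
23 divides 1679, so integer solutions exist.

yes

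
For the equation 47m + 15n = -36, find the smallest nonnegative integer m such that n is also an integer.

12

gcd(47, 15):
  47 = 3·15 + 2
  15 = 7·2 + 1
  2 = 2·1
so gcd(47, 15) = 1.
1 divides -36, so solutions exist.
Back-substitute for Bézout coefficients:
  1 = 15 - 7·2
  ... = 47·(-7) + 15·(22)
Scale by -36/1 = -36: (m₀, n₀) = (252, -792).
General solution: m = 252 + 15t, n = -792 - 47t for integer t.
m ≥ 0: smallest is 252 mod 15 = 12 (at t = -16), with n = -40.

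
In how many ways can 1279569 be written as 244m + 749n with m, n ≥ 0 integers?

7

gcd(749, 244) = 1.
By Bézout, 244×(132) + 749×(-43) = 1.
One solution: (612, 1509).
General: m = 612 + 749t, n = 1509 - 244t.
m ≥ 0 ⇒ t ≥ 0; n ≥ 0 ⇒ t ≤ 6. So t ∈ [0, 6]: 7 solutions.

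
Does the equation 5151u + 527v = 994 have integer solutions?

no

gcd(5151, 527) = 17  (5151 = 9×527 + 408, 527 = 1×408 + 119, 408 = 3×119 + 51, 119 = 2×51 + 17, 51 = 3×17).
17 does not divide 994 (remainder 8), so no integer solutions.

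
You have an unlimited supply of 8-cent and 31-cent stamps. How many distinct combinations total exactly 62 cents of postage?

1

Need nonnegative integers with 8j + 31k = 62.
gcd(8, 31) = 1, and 8·(4) + 31·(-1) = 1.
So (j₀, k₀) = (248, -62); general j = 248 + 31t, k = -62 - 8t.
j ≥ 0 ⇒ t ≥ -8; k ≥ 0 ⇒ t ≤ -8. That's 1 value of t.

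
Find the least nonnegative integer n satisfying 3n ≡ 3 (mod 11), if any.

gcd(11, 3):
  11 = 3·3 + 2
  3 = 1·2 + 1
  2 = 2·1
so gcd(11, 3) = 1.
1 divides 3, so solutions exist.
Back-substitute for Bézout coefficients:
  1 = 3 - 1·2
  ... = 3·(4) + 11·(-1)
So 3·(4) ≡ 1 (mod 11); multiply by 3: n ≡ 12 (mod 11).
Smallest nonnegative: n = 12 mod 11 = 1.

1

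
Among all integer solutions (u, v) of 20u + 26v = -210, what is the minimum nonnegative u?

gcd(26, 20) = 2  (26 = 1*20 + 6, 20 = 3*6 + 2, 6 = 3*2).
2 divides -210, so solutions exist.
Back-substituting, 20*(4) + 26*(-3) = 2.
Scale by -210/2 = -105: (u₀, v₀) = (-420, 315).
General solution: u = -420 + 13t, v = 315 - 10t for integer t.
u ≥ 0: smallest is -420 mod 13 = 9 (at t = 33), with v = -15.

9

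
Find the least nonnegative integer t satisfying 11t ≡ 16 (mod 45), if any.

26

gcd(45, 11):
  45 = 4·11 + 1
  11 = 11·1
so gcd(45, 11) = 1.
1 divides 16, so solutions exist.
Back-substitute for Bézout coefficients:
  1 = 45 - 4·11
  ... = 11·(-4) + 45·(1)
So 11·(-4) ≡ 1 (mod 45); multiply by 16: t ≡ -64 (mod 45).
Smallest nonnegative: t = -64 mod 45 = 26.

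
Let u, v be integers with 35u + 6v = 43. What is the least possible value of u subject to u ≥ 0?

gcd(35, 6) = 1  (35 = 5·6 + 5, 6 = 1·5 + 1, 5 = 5·1).
1 divides 43, so solutions exist.
Back-substituting, 35·(-1) + 6·(6) = 1.
Scale by 43/1 = 43: (u₀, v₀) = (-43, 258).
General solution: u = -43 + 6t, v = 258 - 35t for integer t.
u ≥ 0: smallest is -43 mod 6 = 5 (at t = 8), with v = -22.

5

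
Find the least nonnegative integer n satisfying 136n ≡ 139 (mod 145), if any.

49

gcd(145, 136) = 1  (145 = 1*136 + 9, 136 = 15*9 + 1, 9 = 9*1).
1 divides 139, so solutions exist.
Back-substituting, 136*(16) + 145*(-15) = 1.
So 136*(16) ≡ 1 (mod 145); multiply by 139: n ≡ 2224 (mod 145).
Smallest nonnegative: n = 2224 mod 145 = 49.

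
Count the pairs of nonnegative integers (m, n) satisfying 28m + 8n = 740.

13

gcd(28, 8) = 4  (28 = 3×8 + 4, 8 = 2×4).
Back-substituting, 28×(1) + 8×(-3) = 4.
Scale by 185: one solution is (185, -555). Reduce m mod 2: (1, 89).
General: m = 1 + 2t, n = 89 - 7t.
m ≥ 0 ⇒ t ≥ 0; n ≥ 0 ⇒ t ≤ 12. So t ∈ [0, 12]: 13 solutions.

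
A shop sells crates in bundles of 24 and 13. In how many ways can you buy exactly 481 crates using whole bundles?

Need nonnegative integers with 24j + 13k = 481.
gcd(24, 13) = 1, and 24·(6) + 13·(-11) = 1.
So (j₀, k₀) = (2886, -5291); general j = 2886 + 13t, k = -5291 - 24t.
j ≥ 0 ⇒ t ≥ -222; k ≥ 0 ⇒ t ≤ -221. That's 2 values of t.

2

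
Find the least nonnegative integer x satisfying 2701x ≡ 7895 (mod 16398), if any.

15041

gcd(16398, 2701) = 1.
1 divides 7895, so solutions exist.
By Bézout, 2701·(-5039) + 16398·(830) = 1.
So 2701·(-5039) ≡ 1 (mod 16398); multiply by 7895: x ≡ -39782905 (mod 16398).
Smallest nonnegative: x = -39782905 mod 16398 = 15041.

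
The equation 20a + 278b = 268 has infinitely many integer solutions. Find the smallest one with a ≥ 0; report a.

69

gcd(278, 20):
  278 = 13·20 + 18
  20 = 1·18 + 2
  18 = 9·2
so gcd(278, 20) = 2.
2 divides 268, so solutions exist.
Back-substitute for Bézout coefficients:
  2 = 20 - 1·18
  ... = 20·(14) + 278·(-1)
Scale by 268/2 = 134: (a₀, b₀) = (1876, -134).
General solution: a = 1876 + 139t, b = -134 - 10t for integer t.
a ≥ 0: smallest is 1876 mod 139 = 69 (at t = -13), with b = -4.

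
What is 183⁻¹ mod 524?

63

gcd(524, 183):
  524 = 2*183 + 158
  183 = 1*158 + 25
  158 = 6*25 + 8
  25 = 3*8 + 1
  8 = 8*1
so gcd(524, 183) = 1.
Back-substitute for Bézout coefficients:
  1 = 25 - 3*8
  ... = 183*(63) + 524*(-22)
So 183*63 ≡ 1 (mod 524), and 63 mod 524 = 63.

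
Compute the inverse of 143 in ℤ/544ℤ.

175

gcd(544, 143):
  544 = 3×143 + 115
  143 = 1×115 + 28
  115 = 4×28 + 3
  28 = 9×3 + 1
  3 = 3×1
so gcd(544, 143) = 1.
Back-substitute for Bézout coefficients:
  1 = 28 - 9×3
  ... = 143×(175) + 544×(-46)
So 143×175 ≡ 1 (mod 544), and 175 mod 544 = 175.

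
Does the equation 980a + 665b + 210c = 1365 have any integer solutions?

gcd(980, 665) = 35  (980 = 1*665 + 315, 665 = 2*315 + 35, 315 = 9*35).
gcd(35, 210) = 35.
35 divides 1365, so integer solutions exist.

yes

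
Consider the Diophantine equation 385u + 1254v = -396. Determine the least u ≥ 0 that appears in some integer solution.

gcd(1254, 385) = 11  (1254 = 3×385 + 99, 385 = 3×99 + 88, 99 = 1×88 + 11, 88 = 8×11).
11 divides -396, so solutions exist.
Back-substituting, 385×(-13) + 1254×(4) = 11.
Scale by -396/11 = -36: (u₀, v₀) = (468, -144).
General solution: u = 468 + 114t, v = -144 - 35t for integer t.
u ≥ 0: smallest is 468 mod 114 = 12 (at t = -4), with v = -4.

12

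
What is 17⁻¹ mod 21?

gcd(21, 17) = 1.
By Bézout, 17·(5) + 21·(-4) = 1.
So 17·5 ≡ 1 (mod 21), and 5 mod 21 = 5.

5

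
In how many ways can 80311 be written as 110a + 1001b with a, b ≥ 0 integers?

8

gcd(1001, 110):
  1001 = 9*110 + 11
  110 = 10*11
so gcd(1001, 110) = 11.
Back-substitute for Bézout coefficients:
  11 = 1001 - 9*110
  ... = 110*(-9) + 1001*(1)
Scale by 7301: one solution is (-65709, 7301). Reduce a mod 91: (84, 71).
General: a = 84 + 91t, b = 71 - 10t.
a ≥ 0 ⇒ t ≥ 0; b ≥ 0 ⇒ t ≤ 7. So t ∈ [0, 7]: 8 solutions.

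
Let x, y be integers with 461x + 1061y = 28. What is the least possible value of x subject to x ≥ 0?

gcd(1061, 461) = 1.
1 divides 28, so solutions exist.
By Bézout, 461·(-458) + 1061·(199) = 1.
Scale by 28/1 = 28: (x₀, y₀) = (-12824, 5572).
General solution: x = -12824 + 1061t, y = 5572 - 461t for integer t.
x ≥ 0: smallest is -12824 mod 1061 = 969 (at t = 13), with y = -421.

969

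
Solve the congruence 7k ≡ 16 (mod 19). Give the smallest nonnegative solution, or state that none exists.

gcd(19, 7) = 1  (19 = 2×7 + 5, 7 = 1×5 + 2, 5 = 2×2 + 1, 2 = 2×1).
1 divides 16, so solutions exist.
Back-substituting, 7×(-8) + 19×(3) = 1.
So 7×(-8) ≡ 1 (mod 19); multiply by 16: k ≡ -128 (mod 19).
Smallest nonnegative: k = -128 mod 19 = 5.

5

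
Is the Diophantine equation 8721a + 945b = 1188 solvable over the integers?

gcd(8721, 945) = 27  (8721 = 9·945 + 216, 945 = 4·216 + 81, 216 = 2·81 + 54, 81 = 1·54 + 27, 54 = 2·27).
27 divides 1188, so integer solutions exist.

yes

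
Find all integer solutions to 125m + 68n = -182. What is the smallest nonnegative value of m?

66

gcd(125, 68):
  125 = 1*68 + 57
  68 = 1*57 + 11
  57 = 5*11 + 2
  11 = 5*2 + 1
  2 = 2*1
so gcd(125, 68) = 1.
1 divides -182, so solutions exist.
Back-substitute for Bézout coefficients:
  1 = 11 - 5*2
  ... = 125*(-31) + 68*(57)
Scale by -182/1 = -182: (m₀, n₀) = (5642, -10374).
General solution: m = 5642 + 68t, n = -10374 - 125t for integer t.
m ≥ 0: smallest is 5642 mod 68 = 66 (at t = -82), with n = -124.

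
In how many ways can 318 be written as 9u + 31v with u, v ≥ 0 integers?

gcd(31, 9) = 1  (31 = 3*9 + 4, 9 = 2*4 + 1, 4 = 4*1).
Back-substituting, 9*(7) + 31*(-2) = 1.
Scale by 318: one solution is (2226, -636). Reduce u mod 31: (25, 3).
General: u = 25 + 31t, v = 3 - 9t.
u ≥ 0 ⇒ t ≥ 0; v ≥ 0 ⇒ t ≤ 0. So t ∈ [0, 0]: 1 solution.

1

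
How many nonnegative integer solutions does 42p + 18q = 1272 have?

10

gcd(42, 18):
  42 = 2·18 + 6
  18 = 3·6
so gcd(42, 18) = 6.
Back-substitute for Bézout coefficients:
  6 = 42 - 2·18
  ... = 42·(1) + 18·(-2)
Scale by 212: one solution is (212, -424). Reduce p mod 3: (2, 66).
General: p = 2 + 3t, q = 66 - 7t.
p ≥ 0 ⇒ t ≥ 0; q ≥ 0 ⇒ t ≤ 9. So t ∈ [0, 9]: 10 solutions.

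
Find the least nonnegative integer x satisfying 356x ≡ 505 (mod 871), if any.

gcd(871, 356) = 1.
1 divides 505, so solutions exist.
By Bézout, 356×(-252) + 871×(103) = 1.
So 356×(-252) ≡ 1 (mod 871); multiply by 505: x ≡ -127260 (mod 871).
Smallest nonnegative: x = -127260 mod 871 = 777.

777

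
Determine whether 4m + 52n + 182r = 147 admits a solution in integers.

gcd(52, 4) = 4  (52 = 13×4).
gcd(4, 182) = 2.
2 does not divide 147 (remainder 1), so no integer solutions.

no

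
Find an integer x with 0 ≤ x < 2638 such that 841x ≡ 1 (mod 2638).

gcd(2638, 841):
  2638 = 3·841 + 115
  841 = 7·115 + 36
  115 = 3·36 + 7
  36 = 5·7 + 1
  7 = 7·1
so gcd(2638, 841) = 1.
Back-substitute for Bézout coefficients:
  1 = 36 - 5·7
  ... = 841·(367) + 2638·(-117)
So 841·367 ≡ 1 (mod 2638), and 367 mod 2638 = 367.

367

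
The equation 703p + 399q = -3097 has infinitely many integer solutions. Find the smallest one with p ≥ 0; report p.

gcd(703, 399) = 19  (703 = 1×399 + 304, 399 = 1×304 + 95, 304 = 3×95 + 19, 95 = 5×19).
19 divides -3097, so solutions exist.
Back-substituting, 703×(4) + 399×(-7) = 19.
Scale by -3097/19 = -163: (p₀, q₀) = (-652, 1141).
General solution: p = -652 + 21t, q = 1141 - 37t for integer t.
p ≥ 0: smallest is -652 mod 21 = 20 (at t = 32), with q = -43.

20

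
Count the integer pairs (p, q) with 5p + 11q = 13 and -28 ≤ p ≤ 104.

12

gcd(11, 5) = 1.
By Bézout, 5×(-2) + 11×(1) = 1.
Particular solution: (7, -2).
General solution: p = 7 + 11t, q = -2 - 5t for integer t.
-28 ≤ 7 + 11t ≤ 104 gives t ∈ [-3, 8], which is 12 values.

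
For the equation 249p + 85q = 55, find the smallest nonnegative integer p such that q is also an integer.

gcd(249, 85):
  249 = 2×85 + 79
  85 = 1×79 + 6
  79 = 13×6 + 1
  6 = 6×1
so gcd(249, 85) = 1.
1 divides 55, so solutions exist.
Back-substitute for Bézout coefficients:
  1 = 79 - 13×6
  ... = 249×(14) + 85×(-41)
Scale by 55/1 = 55: (p₀, q₀) = (770, -2255).
General solution: p = 770 + 85t, q = -2255 - 249t for integer t.
p ≥ 0: smallest is 770 mod 85 = 5 (at t = -9), with q = -14.

5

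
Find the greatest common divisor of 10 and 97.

gcd(97, 10):
  97 = 9×10 + 7
  10 = 1×7 + 3
  7 = 2×3 + 1
  3 = 3×1
so gcd(97, 10) = 1.

1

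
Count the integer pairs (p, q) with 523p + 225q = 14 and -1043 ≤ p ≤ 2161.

14

gcd(523, 225) = 1  (523 = 2*225 + 73, 225 = 3*73 + 6, 73 = 12*6 + 1, 6 = 6*1).
Back-substituting, 523*(37) + 225*(-86) = 1.
Scale by 14: particular solution (518, -1204); reduce p mod 225: (68, -158).
General solution: p = 68 + 225t, q = -158 - 523t for integer t.
-1043 ≤ 68 + 225t ≤ 2161 gives t ∈ [-4, 9], which is 14 values.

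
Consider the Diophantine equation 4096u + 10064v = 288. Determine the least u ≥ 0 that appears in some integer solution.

290

gcd(10064, 4096) = 16.
16 divides 288, so solutions exist.
By Bézout, 4096·(86) + 10064·(-35) = 16.
Scale by 288/16 = 18: (u₀, v₀) = (1548, -630).
General solution: u = 1548 + 629t, v = -630 - 256t for integer t.
u ≥ 0: smallest is 1548 mod 629 = 290 (at t = -2), with v = -118.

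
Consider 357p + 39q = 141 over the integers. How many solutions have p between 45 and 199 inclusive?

12

gcd(357, 39) = 3.
By Bézout, 357×(-6) + 39×(55) = 3.
Particular solution: (4, -33).
General solution: p = 4 + 13t, q = -33 - 119t for integer t.
45 ≤ 4 + 13t ≤ 199 gives t ∈ [4, 15], which is 12 values.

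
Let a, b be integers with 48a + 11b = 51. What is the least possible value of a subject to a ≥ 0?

gcd(48, 11):
  48 = 4×11 + 4
  11 = 2×4 + 3
  4 = 1×3 + 1
  3 = 3×1
so gcd(48, 11) = 1.
1 divides 51, so solutions exist.
Back-substitute for Bézout coefficients:
  1 = 4 - 1×3
  ... = 48×(3) + 11×(-13)
Scale by 51/1 = 51: (a₀, b₀) = (153, -663).
General solution: a = 153 + 11t, b = -663 - 48t for integer t.
a ≥ 0: smallest is 153 mod 11 = 10 (at t = -13), with b = -39.

10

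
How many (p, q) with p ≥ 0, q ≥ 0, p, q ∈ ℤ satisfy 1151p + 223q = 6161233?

24

gcd(1151, 223) = 1  (1151 = 5×223 + 36, 223 = 6×36 + 7, 36 = 5×7 + 1, 7 = 7×1).
Back-substituting, 1151×(31) + 223×(-160) = 1.
Scale by 6161233: one solution is (190998223, -985797280). Reduce p mod 223: (61, 27314).
General: p = 61 + 223t, q = 27314 - 1151t.
p ≥ 0 ⇒ t ≥ 0; q ≥ 0 ⇒ t ≤ 23. So t ∈ [0, 23]: 24 solutions.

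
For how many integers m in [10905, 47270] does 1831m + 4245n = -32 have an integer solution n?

8

gcd(4245, 1831) = 1  (4245 = 2·1831 + 583, 1831 = 3·583 + 82, 583 = 7·82 + 9, 82 = 9·9 + 1, 9 = 9·1).
Back-substituting, 1831·(466) + 4245·(-201) = 1.
Scale by -32: particular solution (-14912, 6432); reduce m mod 4245: (2068, -892).
General solution: m = 2068 + 4245t, n = -892 - 1831t for integer t.
10905 ≤ 2068 + 4245t ≤ 47270 gives t ∈ [3, 10], which is 8 values.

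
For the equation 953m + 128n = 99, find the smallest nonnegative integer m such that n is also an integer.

123

gcd(953, 128) = 1.
1 divides 99, so solutions exist.
By Bézout, 953×(9) + 128×(-67) = 1.
Scale by 99/1 = 99: (m₀, n₀) = (891, -6633).
General solution: m = 891 + 128t, n = -6633 - 953t for integer t.
m ≥ 0: smallest is 891 mod 128 = 123 (at t = -6), with n = -915.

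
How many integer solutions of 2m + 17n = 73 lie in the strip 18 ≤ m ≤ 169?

9

gcd(17, 2) = 1  (17 = 8*2 + 1, 2 = 2*1).
Back-substituting, 2*(-8) + 17*(1) = 1.
Scale by 73: particular solution (-584, 73); reduce m mod 17: (11, 3).
General solution: m = 11 + 17t, n = 3 - 2t for integer t.
18 ≤ 11 + 17t ≤ 169 gives t ∈ [1, 9], which is 9 values.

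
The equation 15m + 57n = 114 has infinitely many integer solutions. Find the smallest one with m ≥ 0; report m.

0

gcd(57, 15):
  57 = 3×15 + 12
  15 = 1×12 + 3
  12 = 4×3
so gcd(57, 15) = 3.
3 divides 114, so solutions exist.
Back-substitute for Bézout coefficients:
  3 = 15 - 1×12
  ... = 15×(4) + 57×(-1)
Scale by 114/3 = 38: (m₀, n₀) = (152, -38).
General solution: m = 152 + 19t, n = -38 - 5t for integer t.
m ≥ 0: smallest is 152 mod 19 = 0 (at t = -8), with n = 2.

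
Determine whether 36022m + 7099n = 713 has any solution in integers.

yes

gcd(36022, 7099) = 31  (36022 = 5·7099 + 527, 7099 = 13·527 + 248, 527 = 2·248 + 31, 248 = 8·31).
31 divides 713, so integer solutions exist.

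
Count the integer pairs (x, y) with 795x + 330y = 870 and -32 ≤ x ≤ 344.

gcd(795, 330):
  795 = 2·330 + 135
  330 = 2·135 + 60
  135 = 2·60 + 15
  60 = 4·15
so gcd(795, 330) = 15.
Back-substitute for Bézout coefficients:
  15 = 135 - 2·60
  ... = 795·(5) + 330·(-12)
Scale by 58: particular solution (290, -696); reduce x mod 22: (4, -7).
General solution: x = 4 + 22t, y = -7 - 53t for integer t.
-32 ≤ 4 + 22t ≤ 344 gives t ∈ [-1, 15], which is 17 values.

17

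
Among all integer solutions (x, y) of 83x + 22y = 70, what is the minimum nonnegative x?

8

gcd(83, 22):
  83 = 3×22 + 17
  22 = 1×17 + 5
  17 = 3×5 + 2
  5 = 2×2 + 1
  2 = 2×1
so gcd(83, 22) = 1.
1 divides 70, so solutions exist.
Back-substitute for Bézout coefficients:
  1 = 5 - 2×2
  ... = 83×(-9) + 22×(34)
Scale by 70/1 = 70: (x₀, y₀) = (-630, 2380).
General solution: x = -630 + 22t, y = 2380 - 83t for integer t.
x ≥ 0: smallest is -630 mod 22 = 8 (at t = 29), with y = -27.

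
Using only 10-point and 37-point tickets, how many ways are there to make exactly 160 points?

Need nonnegative integers with 10j + 37k = 160.
gcd(10, 37) = 1, and 10·(-11) + 37·(3) = 1.
So (j₀, k₀) = (-1760, 480); general j = -1760 + 37t, k = 480 - 10t.
j ≥ 0 ⇒ t ≥ 48; k ≥ 0 ⇒ t ≤ 48. That's 1 value of t.

1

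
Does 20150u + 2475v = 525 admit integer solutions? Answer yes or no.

yes

gcd(20150, 2475) = 25  (20150 = 8×2475 + 350, 2475 = 7×350 + 25, 350 = 14×25).
25 divides 525, so integer solutions exist.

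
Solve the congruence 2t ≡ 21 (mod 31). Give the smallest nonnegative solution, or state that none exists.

26

gcd(31, 2):
  31 = 15×2 + 1
  2 = 2×1
so gcd(31, 2) = 1.
1 divides 21, so solutions exist.
Back-substitute for Bézout coefficients:
  1 = 31 - 15×2
  ... = 2×(-15) + 31×(1)
So 2×(-15) ≡ 1 (mod 31); multiply by 21: t ≡ -315 (mod 31).
Smallest nonnegative: t = -315 mod 31 = 26.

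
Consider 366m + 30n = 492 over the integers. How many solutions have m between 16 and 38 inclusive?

5

gcd(366, 30) = 6.
By Bézout, 366×(1) + 30×(-12) = 6.
Particular solution: (2, -8).
General solution: m = 2 + 5t, n = -8 - 61t for integer t.
16 ≤ 2 + 5t ≤ 38 gives t ∈ [3, 7], which is 5 values.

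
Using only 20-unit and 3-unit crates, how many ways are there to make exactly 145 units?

Need nonnegative integers with 20j + 3k = 145.
gcd(20, 3) = 1, and 20·(-1) + 3·(7) = 1.
So (j₀, k₀) = (-145, 1015); general j = -145 + 3t, k = 1015 - 20t.
j ≥ 0 ⇒ t ≥ 49; k ≥ 0 ⇒ t ≤ 50. That's 2 values of t.

2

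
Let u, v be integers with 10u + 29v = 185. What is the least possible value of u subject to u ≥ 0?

4

gcd(29, 10):
  29 = 2·10 + 9
  10 = 1·9 + 1
  9 = 9·1
so gcd(29, 10) = 1.
1 divides 185, so solutions exist.
Back-substitute for Bézout coefficients:
  1 = 10 - 1·9
  ... = 10·(3) + 29·(-1)
Scale by 185/1 = 185: (u₀, v₀) = (555, -185).
General solution: u = 555 + 29t, v = -185 - 10t for integer t.
u ≥ 0: smallest is 555 mod 29 = 4 (at t = -19), with v = 5.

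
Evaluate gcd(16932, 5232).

gcd(16932, 5232) = 12  (16932 = 3·5232 + 1236, 5232 = 4·1236 + 288, 1236 = 4·288 + 84, 288 = 3·84 + 36, 84 = 2·36 + 12, 36 = 3·12).

12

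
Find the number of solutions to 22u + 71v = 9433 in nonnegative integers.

6

gcd(71, 22):
  71 = 3×22 + 5
  22 = 4×5 + 2
  5 = 2×2 + 1
  2 = 2×1
so gcd(71, 22) = 1.
Back-substitute for Bézout coefficients:
  1 = 5 - 2×2
  ... = 22×(-29) + 71×(9)
Scale by 9433: one solution is (-273557, 84897). Reduce u mod 71: (6, 131).
General: u = 6 + 71t, v = 131 - 22t.
u ≥ 0 ⇒ t ≥ 0; v ≥ 0 ⇒ t ≤ 5. So t ∈ [0, 5]: 6 solutions.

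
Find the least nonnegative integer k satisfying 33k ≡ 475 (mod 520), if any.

gcd(520, 33) = 1  (520 = 15×33 + 25, 33 = 1×25 + 8, 25 = 3×8 + 1, 8 = 8×1).
1 divides 475, so solutions exist.
Back-substituting, 33×(-63) + 520×(4) = 1.
So 33×(-63) ≡ 1 (mod 520); multiply by 475: k ≡ -29925 (mod 520).
Smallest nonnegative: k = -29925 mod 520 = 235.

235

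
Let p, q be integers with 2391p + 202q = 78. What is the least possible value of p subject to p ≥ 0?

gcd(2391, 202) = 1.
1 divides 78, so solutions exist.
By Bézout, 2391·(-49) + 202·(580) = 1.
Scale by 78/1 = 78: (p₀, q₀) = (-3822, 45240).
General solution: p = -3822 + 202t, q = 45240 - 2391t for integer t.
p ≥ 0: smallest is -3822 mod 202 = 16 (at t = 19), with q = -189.

16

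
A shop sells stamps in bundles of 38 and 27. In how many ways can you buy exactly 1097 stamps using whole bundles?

Need nonnegative integers with 38j + 27k = 1097.
gcd(38, 27) = 1, and 38·(5) + 27·(-7) = 1.
So (j₀, k₀) = (5485, -7679); general j = 5485 + 27t, k = -7679 - 38t.
j ≥ 0 ⇒ t ≥ -203; k ≥ 0 ⇒ t ≤ -203. That's 1 value of t.

1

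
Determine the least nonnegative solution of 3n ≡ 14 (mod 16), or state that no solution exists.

10

gcd(16, 3):
  16 = 5·3 + 1
  3 = 3·1
so gcd(16, 3) = 1.
1 divides 14, so solutions exist.
Back-substitute for Bézout coefficients:
  1 = 16 - 5·3
  ... = 3·(-5) + 16·(1)
So 3·(-5) ≡ 1 (mod 16); multiply by 14: n ≡ -70 (mod 16).
Smallest nonnegative: n = -70 mod 16 = 10.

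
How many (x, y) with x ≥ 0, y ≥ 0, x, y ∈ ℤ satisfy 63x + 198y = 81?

gcd(198, 63) = 9  (198 = 3×63 + 9, 63 = 7×9).
Back-substituting, 63×(-3) + 198×(1) = 9.
Scale by 9: one solution is (-27, 9). Reduce x mod 22: (17, -5).
General: x = 17 + 22t, y = -5 - 7t.
x ≥ 0 ⇒ t ≥ 0; y ≥ 0 ⇒ t ≤ -1. So t ∈ [0, -1]: 0 solutions.

0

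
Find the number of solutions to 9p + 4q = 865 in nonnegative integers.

24

gcd(9, 4) = 1  (9 = 2×4 + 1, 4 = 4×1).
Back-substituting, 9×(1) + 4×(-2) = 1.
Scale by 865: one solution is (865, -1730). Reduce p mod 4: (1, 214).
General: p = 1 + 4t, q = 214 - 9t.
p ≥ 0 ⇒ t ≥ 0; q ≥ 0 ⇒ t ≤ 23. So t ∈ [0, 23]: 24 solutions.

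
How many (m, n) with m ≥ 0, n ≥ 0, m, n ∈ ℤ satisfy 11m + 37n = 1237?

3

gcd(37, 11):
  37 = 3*11 + 4
  11 = 2*4 + 3
  4 = 1*3 + 1
  3 = 3*1
so gcd(37, 11) = 1.
Back-substitute for Bézout coefficients:
  1 = 4 - 1*3
  ... = 11*(-10) + 37*(3)
Scale by 1237: one solution is (-12370, 3711). Reduce m mod 37: (25, 26).
General: m = 25 + 37t, n = 26 - 11t.
m ≥ 0 ⇒ t ≥ 0; n ≥ 0 ⇒ t ≤ 2. So t ∈ [0, 2]: 3 solutions.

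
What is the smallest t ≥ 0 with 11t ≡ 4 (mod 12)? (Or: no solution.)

gcd(12, 11) = 1.
1 divides 4, so solutions exist.
By Bézout, 11·(-1) + 12·(1) = 1.
So 11·(-1) ≡ 1 (mod 12); multiply by 4: t ≡ -4 (mod 12).
Smallest nonnegative: t = -4 mod 12 = 8.

8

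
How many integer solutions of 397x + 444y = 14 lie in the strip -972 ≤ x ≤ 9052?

gcd(444, 397):
  444 = 1×397 + 47
  397 = 8×47 + 21
  47 = 2×21 + 5
  21 = 4×5 + 1
  5 = 5×1
so gcd(444, 397) = 1.
Back-substitute for Bézout coefficients:
  1 = 21 - 4×5
  ... = 397×(85) + 444×(-76)
Scale by 14: particular solution (1190, -1064); reduce x mod 444: (302, -270).
General solution: x = 302 + 444t, y = -270 - 397t for integer t.
-972 ≤ 302 + 444t ≤ 9052 gives t ∈ [-2, 19], which is 22 values.

22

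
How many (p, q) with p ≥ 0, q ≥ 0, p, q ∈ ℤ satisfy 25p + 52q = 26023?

gcd(52, 25) = 1.
By Bézout, 25·(25) + 52·(-12) = 1.
One solution: (3, 499).
General: p = 3 + 52t, q = 499 - 25t.
p ≥ 0 ⇒ t ≥ 0; q ≥ 0 ⇒ t ≤ 19. So t ∈ [0, 19]: 20 solutions.

20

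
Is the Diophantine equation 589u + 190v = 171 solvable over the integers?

gcd(589, 190) = 19.
19 divides 171, so integer solutions exist.

yes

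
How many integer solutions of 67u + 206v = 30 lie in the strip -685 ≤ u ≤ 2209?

14

gcd(206, 67) = 1.
By Bézout, 67×(-83) + 206×(27) = 1.
Particular solution: (188, -61).
General solution: u = 188 + 206t, v = -61 - 67t for integer t.
-685 ≤ 188 + 206t ≤ 2209 gives t ∈ [-4, 9], which is 14 values.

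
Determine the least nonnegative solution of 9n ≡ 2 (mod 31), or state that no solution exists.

14

gcd(31, 9) = 1  (31 = 3×9 + 4, 9 = 2×4 + 1, 4 = 4×1).
1 divides 2, so solutions exist.
Back-substituting, 9×(7) + 31×(-2) = 1.
So 9×(7) ≡ 1 (mod 31); multiply by 2: n ≡ 14 (mod 31).
Smallest nonnegative: n = 14 mod 31 = 14.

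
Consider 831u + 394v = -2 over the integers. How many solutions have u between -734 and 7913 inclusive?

gcd(831, 394) = 1  (831 = 2*394 + 43, 394 = 9*43 + 7, 43 = 6*7 + 1, 7 = 7*1).
Back-substituting, 831*(55) + 394*(-116) = 1.
Scale by -2: particular solution (-110, 232); reduce u mod 394: (284, -599).
General solution: u = 284 + 394t, v = -599 - 831t for integer t.
-734 ≤ 284 + 394t ≤ 7913 gives t ∈ [-2, 19], which is 22 values.

22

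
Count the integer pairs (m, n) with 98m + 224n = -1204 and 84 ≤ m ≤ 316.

15

gcd(224, 98):
  224 = 2*98 + 28
  98 = 3*28 + 14
  28 = 2*14
so gcd(224, 98) = 14.
Back-substitute for Bézout coefficients:
  14 = 98 - 3*28
  ... = 98*(7) + 224*(-3)
Scale by -86: particular solution (-602, 258); reduce m mod 16: (6, -8).
General solution: m = 6 + 16t, n = -8 - 7t for integer t.
84 ≤ 6 + 16t ≤ 316 gives t ∈ [5, 19], which is 15 values.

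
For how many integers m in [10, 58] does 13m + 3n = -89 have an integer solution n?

gcd(13, 3) = 1  (13 = 4×3 + 1, 3 = 3×1).
Back-substituting, 13×(1) + 3×(-4) = 1.
Scale by -89: particular solution (-89, 356); reduce m mod 3: (1, -34).
General solution: m = 1 + 3t, n = -34 - 13t for integer t.
10 ≤ 1 + 3t ≤ 58 gives t ∈ [3, 19], which is 17 values.

17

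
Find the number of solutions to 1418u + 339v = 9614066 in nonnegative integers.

gcd(1418, 339):
  1418 = 4*339 + 62
  339 = 5*62 + 29
  62 = 2*29 + 4
  29 = 7*4 + 1
  4 = 4*1
so gcd(1418, 339) = 1.
Back-substitute for Bézout coefficients:
  1 = 29 - 7*4
  ... = 1418*(-82) + 339*(343)
Scale by 9614066: one solution is (-788353412, 3297624638). Reduce u mod 339: (241, 27352).
General: u = 241 + 339t, v = 27352 - 1418t.
u ≥ 0 ⇒ t ≥ 0; v ≥ 0 ⇒ t ≤ 19. So t ∈ [0, 19]: 20 solutions.

20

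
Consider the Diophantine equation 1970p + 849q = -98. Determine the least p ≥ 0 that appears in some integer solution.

755

gcd(1970, 849):
  1970 = 2×849 + 272
  849 = 3×272 + 33
  272 = 8×33 + 8
  33 = 4×8 + 1
  8 = 8×1
so gcd(1970, 849) = 1.
1 divides -98, so solutions exist.
Back-substitute for Bézout coefficients:
  1 = 33 - 4×8
  ... = 1970×(-103) + 849×(239)
Scale by -98/1 = -98: (p₀, q₀) = (10094, -23422).
General solution: p = 10094 + 849t, q = -23422 - 1970t for integer t.
p ≥ 0: smallest is 10094 mod 849 = 755 (at t = -11), with q = -1752.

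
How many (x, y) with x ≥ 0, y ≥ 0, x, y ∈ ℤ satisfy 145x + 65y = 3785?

gcd(145, 65):
  145 = 2·65 + 15
  65 = 4·15 + 5
  15 = 3·5
so gcd(145, 65) = 5.
Back-substitute for Bézout coefficients:
  5 = 65 - 4·15
  ... = 145·(-4) + 65·(9)
Scale by 757: one solution is (-3028, 6813). Reduce x mod 13: (1, 56).
General: x = 1 + 13t, y = 56 - 29t.
x ≥ 0 ⇒ t ≥ 0; y ≥ 0 ⇒ t ≤ 1. So t ∈ [0, 1]: 2 solutions.

2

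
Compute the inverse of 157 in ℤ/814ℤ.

gcd(814, 157):
  814 = 5×157 + 29
  157 = 5×29 + 12
  29 = 2×12 + 5
  12 = 2×5 + 2
  5 = 2×2 + 1
  2 = 2×1
so gcd(814, 157) = 1.
Back-substitute for Bézout coefficients:
  1 = 5 - 2×2
  ... = 157×(-337) + 814×(65)
So 157×-337 ≡ 1 (mod 814), and -337 mod 814 = 477.

477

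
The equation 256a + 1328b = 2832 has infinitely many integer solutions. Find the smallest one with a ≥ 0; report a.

gcd(1328, 256):
  1328 = 5·256 + 48
  256 = 5·48 + 16
  48 = 3·16
so gcd(1328, 256) = 16.
16 divides 2832, so solutions exist.
Back-substitute for Bézout coefficients:
  16 = 256 - 5·48
  ... = 256·(26) + 1328·(-5)
Scale by 2832/16 = 177: (a₀, b₀) = (4602, -885).
General solution: a = 4602 + 83t, b = -885 - 16t for integer t.
a ≥ 0: smallest is 4602 mod 83 = 37 (at t = -55), with b = -5.

37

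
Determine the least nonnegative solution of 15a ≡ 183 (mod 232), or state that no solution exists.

105

gcd(232, 15) = 1  (232 = 15·15 + 7, 15 = 2·7 + 1, 7 = 7·1).
1 divides 183, so solutions exist.
Back-substituting, 15·(31) + 232·(-2) = 1.
So 15·(31) ≡ 1 (mod 232); multiply by 183: a ≡ 5673 (mod 232).
Smallest nonnegative: a = 5673 mod 232 = 105.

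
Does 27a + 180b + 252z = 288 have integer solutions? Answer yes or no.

yes

gcd(180, 27) = 9.
gcd(9, 252) = 9.
9 divides 288, so integer solutions exist.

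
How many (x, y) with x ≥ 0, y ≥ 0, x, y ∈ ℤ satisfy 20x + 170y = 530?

gcd(170, 20):
  170 = 8·20 + 10
  20 = 2·10
so gcd(170, 20) = 10.
Back-substitute for Bézout coefficients:
  10 = 170 - 8·20
  ... = 20·(-8) + 170·(1)
Scale by 53: one solution is (-424, 53). Reduce x mod 17: (1, 3).
General: x = 1 + 17t, y = 3 - 2t.
x ≥ 0 ⇒ t ≥ 0; y ≥ 0 ⇒ t ≤ 1. So t ∈ [0, 1]: 2 solutions.

2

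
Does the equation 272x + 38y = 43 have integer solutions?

no

gcd(272, 38) = 2.
2 does not divide 43 (remainder 1), so no integer solutions.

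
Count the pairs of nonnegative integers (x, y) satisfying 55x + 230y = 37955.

gcd(230, 55) = 5.
By Bézout, 55·(21) + 230·(-5) = 5.
One solution: (21, 160).
General: x = 21 + 46t, y = 160 - 11t.
x ≥ 0 ⇒ t ≥ 0; y ≥ 0 ⇒ t ≤ 14. So t ∈ [0, 14]: 15 solutions.

15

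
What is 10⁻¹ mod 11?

10

gcd(11, 10) = 1  (11 = 1*10 + 1, 10 = 10*1).
Back-substituting, 10*(-1) + 11*(1) = 1.
So 10*-1 ≡ 1 (mod 11), and -1 mod 11 = 10.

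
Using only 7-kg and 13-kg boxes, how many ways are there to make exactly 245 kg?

3

Need nonnegative integers with 7j + 13k = 245.
gcd(7, 13) = 1, and 7·(2) + 13·(-1) = 1.
So (j₀, k₀) = (490, -245); general j = 490 + 13t, k = -245 - 7t.
j ≥ 0 ⇒ t ≥ -37; k ≥ 0 ⇒ t ≤ -35. That's 3 values of t.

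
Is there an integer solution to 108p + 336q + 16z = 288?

gcd(336, 108) = 12.
gcd(12, 16) = 4.
4 divides 288, so integer solutions exist.

yes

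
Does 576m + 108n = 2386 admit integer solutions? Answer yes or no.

gcd(576, 108) = 36.
36 does not divide 2386 (remainder 10), so no integer solutions.

no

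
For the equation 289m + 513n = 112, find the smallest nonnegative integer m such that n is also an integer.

gcd(513, 289):
  513 = 1·289 + 224
  289 = 1·224 + 65
  224 = 3·65 + 29
  65 = 2·29 + 7
  29 = 4·7 + 1
  7 = 7·1
so gcd(513, 289) = 1.
1 divides 112, so solutions exist.
Back-substitute for Bézout coefficients:
  1 = 29 - 4·7
  ... = 289·(-71) + 513·(40)
Scale by 112/1 = 112: (m₀, n₀) = (-7952, 4480).
General solution: m = -7952 + 513t, n = 4480 - 289t for integer t.
m ≥ 0: smallest is -7952 mod 513 = 256 (at t = 16), with n = -144.

256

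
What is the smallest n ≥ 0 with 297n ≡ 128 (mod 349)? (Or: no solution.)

266

gcd(349, 297) = 1.
1 divides 128, so solutions exist.
By Bézout, 297·(-47) + 349·(40) = 1.
So 297·(-47) ≡ 1 (mod 349); multiply by 128: n ≡ -6016 (mod 349).
Smallest nonnegative: n = -6016 mod 349 = 266.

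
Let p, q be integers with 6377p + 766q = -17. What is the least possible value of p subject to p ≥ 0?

gcd(6377, 766):
  6377 = 8×766 + 249
  766 = 3×249 + 19
  249 = 13×19 + 2
  19 = 9×2 + 1
  2 = 2×1
so gcd(6377, 766) = 1.
1 divides -17, so solutions exist.
Back-substitute for Bézout coefficients:
  1 = 19 - 9×2
  ... = 6377×(-363) + 766×(3022)
Scale by -17/1 = -17: (p₀, q₀) = (6171, -51374).
General solution: p = 6171 + 766t, q = -51374 - 6377t for integer t.
p ≥ 0: smallest is 6171 mod 766 = 43 (at t = -8), with q = -358.

43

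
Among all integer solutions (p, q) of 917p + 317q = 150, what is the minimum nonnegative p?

gcd(917, 317) = 1  (917 = 2·317 + 283, 317 = 1·283 + 34, 283 = 8·34 + 11, 34 = 3·11 + 1, 11 = 11·1).
1 divides 150, so solutions exist.
Back-substituting, 917·(-28) + 317·(81) = 1.
Scale by 150/1 = 150: (p₀, q₀) = (-4200, 12150).
General solution: p = -4200 + 317t, q = 12150 - 917t for integer t.
p ≥ 0: smallest is -4200 mod 317 = 238 (at t = 14), with q = -688.

238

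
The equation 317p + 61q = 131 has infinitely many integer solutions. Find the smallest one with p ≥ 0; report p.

gcd(317, 61) = 1  (317 = 5·61 + 12, 61 = 5·12 + 1, 12 = 12·1).
1 divides 131, so solutions exist.
Back-substituting, 317·(-5) + 61·(26) = 1.
Scale by 131/1 = 131: (p₀, q₀) = (-655, 3406).
General solution: p = -655 + 61t, q = 3406 - 317t for integer t.
p ≥ 0: smallest is -655 mod 61 = 16 (at t = 11), with q = -81.

16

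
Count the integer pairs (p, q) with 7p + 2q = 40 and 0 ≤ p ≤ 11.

gcd(7, 2) = 1  (7 = 3*2 + 1, 2 = 2*1).
Back-substituting, 7*(1) + 2*(-3) = 1.
Scale by 40: particular solution (40, -120); reduce p mod 2: (0, 20).
General solution: p = 0 + 2t, q = 20 - 7t for integer t.
0 ≤ 0 + 2t ≤ 11 gives t ∈ [0, 5], which is 6 values.

6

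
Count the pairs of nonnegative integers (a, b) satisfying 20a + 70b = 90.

gcd(70, 20) = 10  (70 = 3×20 + 10, 20 = 2×10).
Back-substituting, 20×(-3) + 70×(1) = 10.
Scale by 9: one solution is (-27, 9). Reduce a mod 7: (1, 1).
General: a = 1 + 7t, b = 1 - 2t.
a ≥ 0 ⇒ t ≥ 0; b ≥ 0 ⇒ t ≤ 0. So t ∈ [0, 0]: 1 solution.

1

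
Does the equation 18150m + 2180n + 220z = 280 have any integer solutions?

yes

gcd(18150, 2180) = 10.
gcd(10, 220) = 10.
10 divides 280, so integer solutions exist.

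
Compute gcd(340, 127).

gcd(340, 127):
  340 = 2×127 + 86
  127 = 1×86 + 41
  86 = 2×41 + 4
  41 = 10×4 + 1
  4 = 4×1
so gcd(340, 127) = 1.

1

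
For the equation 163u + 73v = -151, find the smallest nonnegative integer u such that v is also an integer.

4

gcd(163, 73) = 1.
1 divides -151, so solutions exist.
By Bézout, 163·(-30) + 73·(67) = 1.
Scale by -151/1 = -151: (u₀, v₀) = (4530, -10117).
General solution: u = 4530 + 73t, v = -10117 - 163t for integer t.
u ≥ 0: smallest is 4530 mod 73 = 4 (at t = -62), with v = -11.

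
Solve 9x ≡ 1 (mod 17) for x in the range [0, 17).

gcd(17, 9) = 1  (17 = 1*9 + 8, 9 = 1*8 + 1, 8 = 8*1).
Back-substituting, 9*(2) + 17*(-1) = 1.
So 9*2 ≡ 1 (mod 17), and 2 mod 17 = 2.

2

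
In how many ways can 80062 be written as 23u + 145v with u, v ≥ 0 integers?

gcd(145, 23):
  145 = 6×23 + 7
  23 = 3×7 + 2
  7 = 3×2 + 1
  2 = 2×1
so gcd(145, 23) = 1.
Back-substitute for Bézout coefficients:
  1 = 7 - 3×2
  ... = 23×(-63) + 145×(10)
Scale by 80062: one solution is (-5043906, 800620). Reduce u mod 145: (64, 542).
General: u = 64 + 145t, v = 542 - 23t.
u ≥ 0 ⇒ t ≥ 0; v ≥ 0 ⇒ t ≤ 23. So t ∈ [0, 23]: 24 solutions.

24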